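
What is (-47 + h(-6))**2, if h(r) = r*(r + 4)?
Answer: 1225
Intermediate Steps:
h(r) = r*(4 + r)
(-47 + h(-6))**2 = (-47 - 6*(4 - 6))**2 = (-47 - 6*(-2))**2 = (-47 + 12)**2 = (-35)**2 = 1225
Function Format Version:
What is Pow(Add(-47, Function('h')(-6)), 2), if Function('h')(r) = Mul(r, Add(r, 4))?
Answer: 1225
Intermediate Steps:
Function('h')(r) = Mul(r, Add(4, r))
Pow(Add(-47, Function('h')(-6)), 2) = Pow(Add(-47, Mul(-6, Add(4, -6))), 2) = Pow(Add(-47, Mul(-6, -2)), 2) = Pow(Add(-47, 12), 2) = Pow(-35, 2) = 1225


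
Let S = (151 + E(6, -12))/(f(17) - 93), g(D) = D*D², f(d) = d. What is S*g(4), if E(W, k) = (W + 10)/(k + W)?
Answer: -7120/57 ≈ -124.91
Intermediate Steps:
g(D) = D³
E(W, k) = (10 + W)/(W + k)
S = -445/228 (S = (151 + (10 + 6)/(6 - 12))/(17 - 93) = (151 + 16/(-6))/(-76) = (151 - ⅙*16)*(-1/76) = (151 - 8/3)*(-1/76) = (445/3)*(-1/76) = -445/228 ≈ -1.9518)
S*g(4) = -445/228*4³ = -445/228*64 = -7120/57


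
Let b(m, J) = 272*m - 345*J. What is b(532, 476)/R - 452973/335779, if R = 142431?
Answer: -71070460327/47825338749 ≈ -1.4860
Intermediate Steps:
b(m, J) = -345*J + 272*m
b(532, 476)/R - 452973/335779 = (-345*476 + 272*532)/142431 - 452973/335779 = (-164220 + 144704)*(1/142431) - 452973*1/335779 = -19516*1/142431 - 452973/335779 = -19516/142431 - 452973/335779 = -71070460327/47825338749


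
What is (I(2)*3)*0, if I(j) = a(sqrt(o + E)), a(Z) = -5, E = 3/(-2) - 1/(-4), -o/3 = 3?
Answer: 0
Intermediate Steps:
o = -9 (o = -3*3 = -9)
E = -5/4 (E = 3*(-1/2) - 1*(-1/4) = -3/2 + 1/4 = -5/4 ≈ -1.2500)
I(j) = -5
(I(2)*3)*0 = -5*3*0 = -15*0 = 0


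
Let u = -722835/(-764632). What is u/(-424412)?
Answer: -722835/324518996384 ≈ -2.2274e-6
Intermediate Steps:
u = 722835/764632 (u = -722835*(-1/764632) = 722835/764632 ≈ 0.94534)
u/(-424412) = (722835/764632)/(-424412) = (722835/764632)*(-1/424412) = -722835/324518996384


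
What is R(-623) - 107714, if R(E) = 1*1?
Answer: -107713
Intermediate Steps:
R(E) = 1
R(-623) - 107714 = 1 - 107714 = -107713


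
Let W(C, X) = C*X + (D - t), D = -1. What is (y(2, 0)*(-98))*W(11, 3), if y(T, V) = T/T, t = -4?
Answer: -3528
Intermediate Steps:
y(T, V) = 1
W(C, X) = 3 + C*X (W(C, X) = C*X + (-1 - 1*(-4)) = C*X + (-1 + 4) = C*X + 3 = 3 + C*X)
(y(2, 0)*(-98))*W(11, 3) = (1*(-98))*(3 + 11*3) = -98*(3 + 33) = -98*36 = -3528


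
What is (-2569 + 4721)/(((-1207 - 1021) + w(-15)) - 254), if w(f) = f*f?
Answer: -2152/2257 ≈ -0.95348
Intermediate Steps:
w(f) = f²
(-2569 + 4721)/(((-1207 - 1021) + w(-15)) - 254) = (-2569 + 4721)/(((-1207 - 1021) + (-15)²) - 254) = 2152/((-2228 + 225) - 254) = 2152/(-2003 - 254) = 2152/(-2257) = 2152*(-1/2257) = -2152/2257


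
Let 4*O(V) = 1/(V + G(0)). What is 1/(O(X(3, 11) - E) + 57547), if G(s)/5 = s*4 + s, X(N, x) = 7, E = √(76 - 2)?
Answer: 23018772/1324659660967 + 4*√74/1324659660967 ≈ 1.7377e-5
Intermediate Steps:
E = √74 ≈ 8.6023
G(s) = 25*s (G(s) = 5*(s*4 + s) = 5*(4*s + s) = 5*(5*s) = 25*s)
O(V) = 1/(4*V) (O(V) = 1/(4*(V + 25*0)) = 1/(4*(V + 0)) = 1/(4*V))
1/(O(X(3, 11) - E) + 57547) = 1/(1/(4*(7 - √74)) + 57547) = 1/(57547 + 1/(4*(7 - √74)))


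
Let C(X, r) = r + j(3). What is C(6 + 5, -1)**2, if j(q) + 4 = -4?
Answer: 81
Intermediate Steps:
j(q) = -8 (j(q) = -4 - 4 = -8)
C(X, r) = -8 + r (C(X, r) = r - 8 = -8 + r)
C(6 + 5, -1)**2 = (-8 - 1)**2 = (-9)**2 = 81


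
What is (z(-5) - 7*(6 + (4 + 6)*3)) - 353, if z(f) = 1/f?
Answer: -3026/5 ≈ -605.20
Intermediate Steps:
(z(-5) - 7*(6 + (4 + 6)*3)) - 353 = (1/(-5) - 7*(6 + (4 + 6)*3)) - 353 = (-⅕ - 7*(6 + 10*3)) - 353 = (-⅕ - 7*(6 + 30)) - 353 = (-⅕ - 7*36) - 353 = (-⅕ - 252) - 353 = -1261/5 - 353 = -3026/5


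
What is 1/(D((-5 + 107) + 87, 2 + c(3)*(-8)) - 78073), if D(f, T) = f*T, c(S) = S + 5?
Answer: -1/89791 ≈ -1.1137e-5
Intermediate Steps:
c(S) = 5 + S
D(f, T) = T*f
1/(D((-5 + 107) + 87, 2 + c(3)*(-8)) - 78073) = 1/((2 + (5 + 3)*(-8))*((-5 + 107) + 87) - 78073) = 1/((2 + 8*(-8))*(102 + 87) - 78073) = 1/((2 - 64)*189 - 78073) = 1/(-62*189 - 78073) = 1/(-11718 - 78073) = 1/(-89791) = -1/89791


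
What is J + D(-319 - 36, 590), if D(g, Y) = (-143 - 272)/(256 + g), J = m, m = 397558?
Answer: 39358657/99 ≈ 3.9756e+5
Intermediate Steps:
J = 397558
D(g, Y) = -415/(256 + g)
J + D(-319 - 36, 590) = 397558 - 415/(256 + (-319 - 36)) = 397558 - 415/(256 - 355) = 397558 - 415/(-99) = 397558 - 415*(-1/99) = 397558 + 415/99 = 39358657/99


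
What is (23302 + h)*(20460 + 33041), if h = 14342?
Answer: 2013991644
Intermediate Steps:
(23302 + h)*(20460 + 33041) = (23302 + 14342)*(20460 + 33041) = 37644*53501 = 2013991644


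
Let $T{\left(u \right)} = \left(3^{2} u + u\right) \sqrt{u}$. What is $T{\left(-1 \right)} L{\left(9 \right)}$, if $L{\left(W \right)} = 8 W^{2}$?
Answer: $- 6480 i \approx - 6480.0 i$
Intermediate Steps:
$T{\left(u \right)} = 10 u^{\frac{3}{2}}$ ($T{\left(u \right)} = \left(9 u + u\right) \sqrt{u} = 10 u \sqrt{u} = 10 u^{\frac{3}{2}}$)
$T{\left(-1 \right)} L{\left(9 \right)} = 10 \left(-1\right)^{\frac{3}{2}} \cdot 8 \cdot 9^{2} = 10 \left(- i\right) 8 \cdot 81 = - 10 i 648 = - 6480 i$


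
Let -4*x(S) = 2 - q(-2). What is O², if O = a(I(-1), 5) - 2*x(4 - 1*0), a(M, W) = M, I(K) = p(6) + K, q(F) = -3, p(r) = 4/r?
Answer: 169/36 ≈ 4.6944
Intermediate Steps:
I(K) = ⅔ + K (I(K) = 4/6 + K = 4*(⅙) + K = ⅔ + K)
x(S) = -5/4 (x(S) = -(2 - 1*(-3))/4 = -(2 + 3)/4 = -¼*5 = -5/4)
O = 13/6 (O = (⅔ - 1) - 2*(-5/4) = -⅓ + 5/2 = 13/6 ≈ 2.1667)
O² = (13/6)² = 169/36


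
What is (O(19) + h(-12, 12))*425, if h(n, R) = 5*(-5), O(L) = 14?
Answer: -4675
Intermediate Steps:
h(n, R) = -25
(O(19) + h(-12, 12))*425 = (14 - 25)*425 = -11*425 = -4675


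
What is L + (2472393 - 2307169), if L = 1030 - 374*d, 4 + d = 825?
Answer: -140800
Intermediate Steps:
d = 821 (d = -4 + 825 = 821)
L = -306024 (L = 1030 - 374*821 = 1030 - 307054 = -306024)
L + (2472393 - 2307169) = -306024 + (2472393 - 2307169) = -306024 + 165224 = -140800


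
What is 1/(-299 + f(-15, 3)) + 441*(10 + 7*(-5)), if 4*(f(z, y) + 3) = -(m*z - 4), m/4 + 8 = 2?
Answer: -4310776/391 ≈ -11025.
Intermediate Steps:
m = -24 (m = -32 + 4*2 = -32 + 8 = -24)
f(z, y) = -2 + 6*z (f(z, y) = -3 + (-(-24*z - 4))/4 = -3 + (-(-4 - 24*z))/4 = -3 + (4 + 24*z)/4 = -3 + (1 + 6*z) = -2 + 6*z)
1/(-299 + f(-15, 3)) + 441*(10 + 7*(-5)) = 1/(-299 + (-2 + 6*(-15))) + 441*(10 + 7*(-5)) = 1/(-299 + (-2 - 90)) + 441*(10 - 35) = 1/(-299 - 92) + 441*(-25) = 1/(-391) - 11025 = -1/391 - 11025 = -4310776/391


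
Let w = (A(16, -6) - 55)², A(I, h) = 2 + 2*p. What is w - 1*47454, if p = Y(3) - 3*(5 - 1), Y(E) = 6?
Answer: -43229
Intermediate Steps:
p = -6 (p = 6 - 3*(5 - 1) = 6 - 3*4 = 6 - 1*12 = 6 - 12 = -6)
A(I, h) = -10 (A(I, h) = 2 + 2*(-6) = 2 - 12 = -10)
w = 4225 (w = (-10 - 55)² = (-65)² = 4225)
w - 1*47454 = 4225 - 1*47454 = 4225 - 47454 = -43229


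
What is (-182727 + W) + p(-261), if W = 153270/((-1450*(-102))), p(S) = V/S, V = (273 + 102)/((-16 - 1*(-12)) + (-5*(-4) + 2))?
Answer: -12161331826/66555 ≈ -1.8273e+5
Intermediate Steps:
V = 125/6 (V = 375/((-16 + 12) + (20 + 2)) = 375/(-4 + 22) = 375/18 = 375*(1/18) = 125/6 ≈ 20.833)
p(S) = 125/(6*S)
W = 5109/4930 (W = 153270/147900 = 153270*(1/147900) = 5109/4930 ≈ 1.0363)
(-182727 + W) + p(-261) = (-182727 + 5109/4930) + (125/6)/(-261) = -900839001/4930 + (125/6)*(-1/261) = -900839001/4930 - 125/1566 = -12161331826/66555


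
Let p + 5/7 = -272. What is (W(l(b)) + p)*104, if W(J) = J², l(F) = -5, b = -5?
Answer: -180336/7 ≈ -25762.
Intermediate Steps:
p = -1909/7 (p = -5/7 - 272 = -1909/7 ≈ -272.71)
(W(l(b)) + p)*104 = ((-5)² - 1909/7)*104 = (25 - 1909/7)*104 = -1734/7*104 = -180336/7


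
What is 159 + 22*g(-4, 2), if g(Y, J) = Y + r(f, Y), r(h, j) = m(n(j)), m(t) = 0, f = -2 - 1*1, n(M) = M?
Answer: 71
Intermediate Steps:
f = -3 (f = -2 - 1 = -3)
r(h, j) = 0
g(Y, J) = Y (g(Y, J) = Y + 0 = Y)
159 + 22*g(-4, 2) = 159 + 22*(-4) = 159 - 88 = 71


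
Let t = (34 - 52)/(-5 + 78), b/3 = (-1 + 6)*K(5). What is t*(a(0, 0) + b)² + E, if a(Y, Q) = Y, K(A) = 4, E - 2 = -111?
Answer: -72757/73 ≈ -996.67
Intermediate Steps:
E = -109 (E = 2 - 111 = -109)
b = 60 (b = 3*((-1 + 6)*4) = 3*(5*4) = 3*20 = 60)
t = -18/73 ≈ -0.24658
t*(a(0, 0) + b)² + E = -18*(0 + 60)²/73 - 109 = -18/73*60² - 109 = -18/73*3600 - 109 = -64800/73 - 109 = -72757/73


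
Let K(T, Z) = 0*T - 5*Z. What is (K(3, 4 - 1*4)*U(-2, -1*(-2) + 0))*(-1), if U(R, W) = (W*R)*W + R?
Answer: 0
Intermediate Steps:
U(R, W) = R + R*W² (U(R, W) = (R*W)*W + R = R*W² + R = R + R*W²)
K(T, Z) = -5*Z (K(T, Z) = 0 - 5*Z = -5*Z)
(K(3, 4 - 1*4)*U(-2, -1*(-2) + 0))*(-1) = ((-5*(4 - 1*4))*(-2*(1 + (-1*(-2) + 0)²)))*(-1) = ((-5*(4 - 4))*(-2*(1 + (2 + 0)²)))*(-1) = ((-5*0)*(-2*(1 + 2²)))*(-1) = (0*(-2*(1 + 4)))*(-1) = (0*(-2*5))*(-1) = (0*(-10))*(-1) = 0*(-1) = 0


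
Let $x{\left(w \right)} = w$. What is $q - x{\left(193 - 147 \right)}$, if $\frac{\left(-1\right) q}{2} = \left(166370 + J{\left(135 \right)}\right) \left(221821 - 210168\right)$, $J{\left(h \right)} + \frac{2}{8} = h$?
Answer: $- \frac{7761119499}{2} \approx -3.8806 \cdot 10^{9}$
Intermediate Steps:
$J{\left(h \right)} = - \frac{1}{4} + h$
$q = - \frac{7761119407}{2}$ ($q = - 2 \left(166370 + \left(- \frac{1}{4} + 135\right)\right) \left(221821 - 210168\right) = - 2 \left(166370 + \frac{539}{4}\right) 11653 = - 2 \cdot \frac{666019}{4} \cdot 11653 = \left(-2\right) \frac{7761119407}{4} = - \frac{7761119407}{2} \approx -3.8806 \cdot 10^{9}$)
$q - x{\left(193 - 147 \right)} = - \frac{7761119407}{2} - \left(193 - 147\right) = - \frac{7761119407}{2} - 46 = - \frac{7761119499}{2}$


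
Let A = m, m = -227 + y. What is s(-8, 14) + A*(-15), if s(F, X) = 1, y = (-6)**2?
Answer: 2866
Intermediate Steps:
y = 36
m = -191 (m = -227 + 36 = -191)
A = -191
s(-8, 14) + A*(-15) = 1 - 191*(-15) = 1 + 2865 = 2866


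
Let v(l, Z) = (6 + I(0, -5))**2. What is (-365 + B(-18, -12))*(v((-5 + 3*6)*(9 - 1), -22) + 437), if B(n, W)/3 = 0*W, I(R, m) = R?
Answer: -172645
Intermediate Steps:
B(n, W) = 0 (B(n, W) = 3*(0*W) = 3*0 = 0)
v(l, Z) = 36 (v(l, Z) = (6 + 0)**2 = 6**2 = 36)
(-365 + B(-18, -12))*(v((-5 + 3*6)*(9 - 1), -22) + 437) = (-365 + 0)*(36 + 437) = -365*473 = -172645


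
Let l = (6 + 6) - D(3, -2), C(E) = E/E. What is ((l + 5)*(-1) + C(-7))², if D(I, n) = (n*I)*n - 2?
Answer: 36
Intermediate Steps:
D(I, n) = -2 + I*n² (D(I, n) = (I*n)*n - 2 = I*n² - 2 = -2 + I*n²)
C(E) = 1
l = 2 (l = (6 + 6) - (-2 + 3*(-2)²) = 12 - (-2 + 3*4) = 12 - (-2 + 12) = 12 - 1*10 = 12 - 10 = 2)
((l + 5)*(-1) + C(-7))² = ((2 + 5)*(-1) + 1)² = (7*(-1) + 1)² = (-7 + 1)² = (-6)² = 36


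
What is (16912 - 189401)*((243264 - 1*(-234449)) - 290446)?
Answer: -32301497563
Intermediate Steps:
(16912 - 189401)*((243264 - 1*(-234449)) - 290446) = -172489*((243264 + 234449) - 290446) = -172489*(477713 - 290446) = -172489*187267 = -32301497563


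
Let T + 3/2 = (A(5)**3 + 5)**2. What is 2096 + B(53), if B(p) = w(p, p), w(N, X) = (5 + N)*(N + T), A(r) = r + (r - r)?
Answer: 985283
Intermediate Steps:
A(r) = r (A(r) = r + 0 = r)
T = 33797/2 (T = -3/2 + (5**3 + 5)**2 = -3/2 + (125 + 5)**2 = -3/2 + 130**2 = -3/2 + 16900 = 33797/2 ≈ 16899.)
w(N, X) = (5 + N)*(33797/2 + N) (w(N, X) = (5 + N)*(N + 33797/2) = (5 + N)*(33797/2 + N))
B(p) = 168985/2 + p**2 + 33807*p/2
2096 + B(53) = 2096 + (168985/2 + 53**2 + (33807/2)*53) = 2096 + (168985/2 + 2809 + 1791771/2) = 2096 + 983187 = 985283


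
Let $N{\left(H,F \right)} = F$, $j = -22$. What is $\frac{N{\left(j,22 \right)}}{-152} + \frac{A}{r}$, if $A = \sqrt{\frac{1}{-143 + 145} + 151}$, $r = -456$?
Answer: $- \frac{11}{76} - \frac{\sqrt{606}}{912} \approx -0.17173$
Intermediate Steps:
$A = \frac{\sqrt{606}}{2}$ ($A = \sqrt{\frac{1}{2} + 151} = \sqrt{\frac{303}{2}} = \frac{\sqrt{606}}{2} \approx 12.309$)
$\frac{N{\left(j,22 \right)}}{-152} + \frac{A}{r} = \frac{22}{-152} + \frac{\frac{1}{2} \sqrt{606}}{-456} = 22 \left(- \frac{1}{152}\right) + \frac{\sqrt{606}}{2} \left(- \frac{1}{456}\right) = - \frac{11}{76} - \frac{\sqrt{606}}{912}$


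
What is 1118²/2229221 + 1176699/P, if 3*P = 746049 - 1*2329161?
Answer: -1963532226983/1176368838584 ≈ -1.6691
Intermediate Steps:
P = -527704 (P = (746049 - 1*2329161)/3 = (746049 - 2329161)/3 = (⅓)*(-1583112) = -527704)
1118²/2229221 + 1176699/P = 1118²/2229221 + 1176699/(-527704) = 1249924*(1/2229221) + 1176699*(-1/527704) = 1249924/2229221 - 1176699/527704 = -1963532226983/1176368838584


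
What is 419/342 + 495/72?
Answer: 11081/1368 ≈ 8.1001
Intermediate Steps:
419/342 + 495/72 = 419*(1/342) + 495*(1/72) = 419/342 + 55/8 = 11081/1368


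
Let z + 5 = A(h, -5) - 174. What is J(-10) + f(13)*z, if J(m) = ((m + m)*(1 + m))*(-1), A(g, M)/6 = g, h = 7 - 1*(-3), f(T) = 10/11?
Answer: -3170/11 ≈ -288.18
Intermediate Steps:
f(T) = 10/11 (f(T) = 10*(1/11) = 10/11)
h = 10 (h = 7 + 3 = 10)
A(g, M) = 6*g
J(m) = -2*m*(1 + m) (J(m) = ((2*m)*(1 + m))*(-1) = (2*m*(1 + m))*(-1) = -2*m*(1 + m))
z = -119 (z = -5 + (6*10 - 174) = -5 + (60 - 174) = -5 - 114 = -119)
J(-10) + f(13)*z = -2*(-10)*(1 - 10) + (10/11)*(-119) = -2*(-10)*(-9) - 1190/11 = -180 - 1190/11 = -3170/11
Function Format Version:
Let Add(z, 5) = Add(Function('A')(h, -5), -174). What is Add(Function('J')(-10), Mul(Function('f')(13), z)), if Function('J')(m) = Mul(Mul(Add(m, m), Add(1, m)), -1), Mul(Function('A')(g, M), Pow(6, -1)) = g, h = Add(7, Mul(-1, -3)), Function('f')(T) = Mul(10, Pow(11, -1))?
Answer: Rational(-3170, 11) ≈ -288.18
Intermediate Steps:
Function('f')(T) = Rational(10, 11) (Function('f')(T) = Mul(10, Rational(1, 11)) = Rational(10, 11))
h = 10 (h = Add(7, 3) = 10)
Function('A')(g, M) = Mul(6, g)
Function('J')(m) = Mul(-2, m, Add(1, m)) (Function('J')(m) = Mul(Mul(Mul(2, m), Add(1, m)), -1) = Mul(Mul(2, m, Add(1, m)), -1) = Mul(-2, m, Add(1, m)))
z = -119 (z = Add(-5, Add(Mul(6, 10), -174)) = Add(-5, Add(60, -174)) = Add(-5, -114) = -119)
Add(Function('J')(-10), Mul(Function('f')(13), z)) = Add(Mul(-2, -10, Add(1, -10)), Mul(Rational(10, 11), -119)) = Add(Mul(-2, -10, -9), Rational(-1190, 11)) = Add(-180, Rational(-1190, 11)) = Rational(-3170, 11)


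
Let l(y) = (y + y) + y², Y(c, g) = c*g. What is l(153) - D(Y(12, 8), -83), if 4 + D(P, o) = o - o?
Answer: 23719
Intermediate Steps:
l(y) = y² + 2*y (l(y) = 2*y + y² = y² + 2*y)
D(P, o) = -4 (D(P, o) = -4 + (o - o) = -4 + 0 = -4)
l(153) - D(Y(12, 8), -83) = 153*(2 + 153) - 1*(-4) = 153*155 + 4 = 23715 + 4 = 23719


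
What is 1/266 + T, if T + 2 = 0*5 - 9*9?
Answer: -22077/266 ≈ -82.996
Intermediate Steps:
T = -83 (T = -2 + (0*5 - 9*9) = -2 + (0 - 81) = -2 - 81 = -83)
1/266 + T = 1/266 - 83 = -22077/266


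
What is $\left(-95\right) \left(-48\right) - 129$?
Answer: $4431$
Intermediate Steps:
$\left(-95\right) \left(-48\right) - 129 = 4560 - 129 = 4431$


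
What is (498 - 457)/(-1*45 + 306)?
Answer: 41/261 ≈ 0.15709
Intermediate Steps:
(498 - 457)/(-1*45 + 306) = 41/(-45 + 306) = 41/261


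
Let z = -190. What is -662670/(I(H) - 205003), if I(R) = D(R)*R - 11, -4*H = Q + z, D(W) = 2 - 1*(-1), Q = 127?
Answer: 883560/273289 ≈ 3.2331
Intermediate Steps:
D(W) = 3 (D(W) = 2 + 1 = 3)
H = 63/4 (H = -(127 - 190)/4 = -¼*(-63) = 63/4 ≈ 15.750)
I(R) = -11 + 3*R (I(R) = 3*R - 11 = -11 + 3*R)
-662670/(I(H) - 205003) = -662670/((-11 + 3*(63/4)) - 205003) = -662670/((-11 + 189/4) - 205003) = -662670/(145/4 - 205003) = -662670/(-819867/4) = -662670*(-4/819867) = 883560/273289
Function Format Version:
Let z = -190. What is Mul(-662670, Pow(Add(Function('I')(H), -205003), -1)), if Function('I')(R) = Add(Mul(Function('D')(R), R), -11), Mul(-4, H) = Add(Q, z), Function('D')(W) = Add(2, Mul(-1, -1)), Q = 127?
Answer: Rational(883560, 273289) ≈ 3.2331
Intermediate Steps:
Function('D')(W) = 3 (Function('D')(W) = Add(2, 1) = 3)
H = Rational(63, 4) (H = Mul(Rational(-1, 4), Add(127, -190)) = Mul(Rational(-1, 4), -63) = Rational(63, 4) ≈ 15.750)
Function('I')(R) = Add(-11, Mul(3, R)) (Function('I')(R) = Add(Mul(3, R), -11) = Add(-11, Mul(3, R)))
Mul(-662670, Pow(Add(Function('I')(H), -205003), -1)) = Mul(-662670, Pow(Add(Add(-11, Mul(3, Rational(63, 4))), -205003), -1)) = Mul(-662670, Pow(Add(Add(-11, Rational(189, 4)), -205003), -1)) = Mul(-662670, Pow(Add(Rational(145, 4), -205003), -1)) = Mul(-662670, Pow(Rational(-819867, 4), -1)) = Mul(-662670, Rational(-4, 819867)) = Rational(883560, 273289)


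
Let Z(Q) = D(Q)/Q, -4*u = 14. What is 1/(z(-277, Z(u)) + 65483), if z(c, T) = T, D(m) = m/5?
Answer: 5/327416 ≈ 1.5271e-5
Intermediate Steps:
u = -7/2 (u = -¼*14 = -7/2 ≈ -3.5000)
D(m) = m/5 (D(m) = m*(⅕) = m/5)
Z(Q) = ⅕ (Z(Q) = (Q/5)/Q = ⅕)
1/(z(-277, Z(u)) + 65483) = 1/(⅕ + 65483) = 1/(327416/5) = 5/327416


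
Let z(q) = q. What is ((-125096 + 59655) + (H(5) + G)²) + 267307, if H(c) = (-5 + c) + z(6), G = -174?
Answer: 230090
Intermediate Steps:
H(c) = 1 + c (H(c) = (-5 + c) + 6 = 1 + c)
((-125096 + 59655) + (H(5) + G)²) + 267307 = ((-125096 + 59655) + ((1 + 5) - 174)²) + 267307 = (-65441 + (6 - 174)²) + 267307 = (-65441 + (-168)²) + 267307 = (-65441 + 28224) + 267307 = -37217 + 267307 = 230090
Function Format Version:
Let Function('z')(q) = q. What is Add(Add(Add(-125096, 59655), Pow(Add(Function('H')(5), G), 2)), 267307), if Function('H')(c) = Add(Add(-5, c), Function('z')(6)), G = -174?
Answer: 230090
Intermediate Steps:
Function('H')(c) = Add(1, c) (Function('H')(c) = Add(Add(-5, c), 6) = Add(1, c))
Add(Add(Add(-125096, 59655), Pow(Add(Function('H')(5), G), 2)), 267307) = Add(Add(Add(-125096, 59655), Pow(Add(Add(1, 5), -174), 2)), 267307) = Add(Add(-65441, Pow(Add(6, -174), 2)), 267307) = Add(Add(-65441, Pow(-168, 2)), 267307) = Add(Add(-65441, 28224), 267307) = Add(-37217, 267307) = 230090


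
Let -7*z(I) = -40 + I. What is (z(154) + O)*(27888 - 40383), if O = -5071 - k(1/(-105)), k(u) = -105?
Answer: 62253660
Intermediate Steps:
O = -4966 (O = -5071 - 1*(-105) = -5071 + 105 = -4966)
z(I) = 40/7 - I/7 (z(I) = -(-40 + I)/7 = 40/7 - I/7)
(z(154) + O)*(27888 - 40383) = ((40/7 - 1/7*154) - 4966)*(27888 - 40383) = ((40/7 - 22) - 4966)*(-12495) = (-114/7 - 4966)*(-12495) = -34876/7*(-12495) = 62253660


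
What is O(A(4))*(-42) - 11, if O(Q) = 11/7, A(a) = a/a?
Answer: -77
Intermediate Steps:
A(a) = 1
O(Q) = 11/7 (O(Q) = 11*(⅐) = 11/7)
O(A(4))*(-42) - 11 = (11/7)*(-42) - 11 = -66 - 11 = -77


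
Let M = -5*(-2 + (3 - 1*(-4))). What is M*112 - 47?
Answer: -2847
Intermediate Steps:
M = -25 (M = -5*(-2 + (3 + 4)) = -5*(-2 + 7) = -5*5 = -25)
M*112 - 47 = -25*112 - 47 = -2800 - 47 = -2847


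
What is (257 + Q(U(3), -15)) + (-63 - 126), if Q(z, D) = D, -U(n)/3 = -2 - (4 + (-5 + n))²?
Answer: 53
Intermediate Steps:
U(n) = 6 + 3*(-1 + n)² (U(n) = -3*(-2 - (4 + (-5 + n))²) = -3*(-2 - (-1 + n)²) = 6 + 3*(-1 + n)²)
(257 + Q(U(3), -15)) + (-63 - 126) = (257 - 15) + (-63 - 126) = 242 - 189 = 53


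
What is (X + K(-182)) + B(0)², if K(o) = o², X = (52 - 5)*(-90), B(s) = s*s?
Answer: 28894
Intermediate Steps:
B(s) = s²
X = -4230 (X = 47*(-90) = -4230)
(X + K(-182)) + B(0)² = (-4230 + (-182)²) + (0²)² = (-4230 + 33124) + 0² = 28894 + 0 = 28894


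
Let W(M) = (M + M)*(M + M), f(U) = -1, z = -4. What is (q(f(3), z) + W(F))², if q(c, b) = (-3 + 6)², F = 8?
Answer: 70225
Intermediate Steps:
q(c, b) = 9 (q(c, b) = 3² = 9)
W(M) = 4*M² (W(M) = (2*M)*(2*M) = 4*M²)
(q(f(3), z) + W(F))² = (9 + 4*8²)² = (9 + 4*64)² = (9 + 256)² = 265² = 70225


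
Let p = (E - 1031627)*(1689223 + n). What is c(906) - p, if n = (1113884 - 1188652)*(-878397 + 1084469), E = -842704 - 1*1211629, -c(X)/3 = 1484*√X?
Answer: -47541997561195080 - 4452*√906 ≈ -4.7542e+16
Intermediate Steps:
c(X) = -4452*√X
E = -2054333 (E = -842704 - 1211629 = -2054333)
n = -15407591296 (n = -74768*206072 = -15407591296)
p = 47541997561195080 (p = (-2054333 - 1031627)*(1689223 - 15407591296) = -3085960*(-15405902073) = 47541997561195080)
c(906) - p = -4452*√906 - 1*47541997561195080 = -4452*√906 - 47541997561195080 = -47541997561195080 - 4452*√906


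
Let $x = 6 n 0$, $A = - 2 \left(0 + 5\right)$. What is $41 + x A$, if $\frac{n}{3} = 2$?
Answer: $41$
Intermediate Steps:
$n = 6$ ($n = 3 \cdot 2 = 6$)
$A = -10$ ($A = \left(-2\right) 5 = -10$)
$x = 0$ ($x = 6 \cdot 6 \cdot 0 = 36 \cdot 0 = 0$)
$41 + x A = 41 + 0 \left(-10\right) = 41 + 0 = 41$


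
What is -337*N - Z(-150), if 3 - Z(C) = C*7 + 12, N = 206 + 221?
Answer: -144940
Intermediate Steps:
N = 427
Z(C) = -9 - 7*C (Z(C) = 3 - (C*7 + 12) = 3 - (7*C + 12) = 3 - (12 + 7*C) = 3 + (-12 - 7*C) = -9 - 7*C)
-337*N - Z(-150) = -337*427 - (-9 - 7*(-150)) = -143899 - (-9 + 1050) = -143899 - 1*1041 = -143899 - 1041 = -144940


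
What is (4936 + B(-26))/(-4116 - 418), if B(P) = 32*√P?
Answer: -2468/2267 - 16*I*√26/2267 ≈ -1.0887 - 0.035988*I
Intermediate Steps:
(4936 + B(-26))/(-4116 - 418) = (4936 + 32*√(-26))/(-4116 - 418) = (4936 + 32*(I*√26))/(-4534) = (4936 + 32*I*√26)*(-1/4534) = -2468/2267 - 16*I*√26/2267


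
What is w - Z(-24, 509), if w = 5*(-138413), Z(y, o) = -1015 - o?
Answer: -690541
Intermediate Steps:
w = -692065
w - Z(-24, 509) = -692065 - (-1015 - 1*509) = -692065 - (-1015 - 509) = -692065 - 1*(-1524) = -692065 + 1524 = -690541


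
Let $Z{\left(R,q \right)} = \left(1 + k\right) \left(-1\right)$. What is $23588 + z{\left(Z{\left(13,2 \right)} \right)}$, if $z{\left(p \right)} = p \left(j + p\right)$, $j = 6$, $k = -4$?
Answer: $23615$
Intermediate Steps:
$Z{\left(R,q \right)} = 3$ ($Z{\left(R,q \right)} = \left(1 - 4\right) \left(-1\right) = \left(-3\right) \left(-1\right) = 3$)
$z{\left(p \right)} = p \left(6 + p\right)$
$23588 + z{\left(Z{\left(13,2 \right)} \right)} = 23588 + 3 \left(6 + 3\right) = 23588 + 3 \cdot 9 = 23588 + 27 = 23615$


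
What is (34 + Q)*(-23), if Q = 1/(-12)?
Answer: -9361/12 ≈ -780.08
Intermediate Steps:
Q = -1/12 ≈ -0.083333
(34 + Q)*(-23) = (34 - 1/12)*(-23) = (407/12)*(-23) = -9361/12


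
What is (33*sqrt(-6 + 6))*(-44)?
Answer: 0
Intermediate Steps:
(33*sqrt(-6 + 6))*(-44) = (33*sqrt(0))*(-44) = (33*0)*(-44) = 0*(-44) = 0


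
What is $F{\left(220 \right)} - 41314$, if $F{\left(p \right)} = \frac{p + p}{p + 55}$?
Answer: $- \frac{206562}{5} \approx -41312.0$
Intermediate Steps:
$F{\left(p \right)} = \frac{2 p}{55 + p}$
$F{\left(220 \right)} - 41314 = 2 \cdot 220 \frac{1}{55 + 220} - 41314 = 2 \cdot 220 \cdot \frac{1}{275} - 41314 = \frac{8}{5} - 41314 = - \frac{206562}{5}$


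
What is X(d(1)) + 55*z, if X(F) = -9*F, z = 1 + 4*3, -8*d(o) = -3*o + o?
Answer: 2851/4 ≈ 712.75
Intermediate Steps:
d(o) = o/4 (d(o) = -(-3*o + o)/8 = -(-1)*o/4 = o/4)
z = 13 (z = 1 + 12 = 13)
X(d(1)) + 55*z = -9/4 + 55*13 = -9*1/4 + 715 = -9/4 + 715 = 2851/4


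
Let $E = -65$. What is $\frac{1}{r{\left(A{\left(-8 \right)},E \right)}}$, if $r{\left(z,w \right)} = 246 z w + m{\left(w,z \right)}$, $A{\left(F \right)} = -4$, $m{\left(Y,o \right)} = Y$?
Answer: $\frac{1}{63895} \approx 1.5651 \cdot 10^{-5}$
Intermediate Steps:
$r{\left(z,w \right)} = w + 246 w z$ ($r{\left(z,w \right)} = 246 z w + w = 246 w z + w = w + 246 w z$)
$\frac{1}{r{\left(A{\left(-8 \right)},E \right)}} = \frac{1}{\left(-65\right) \left(1 + 246 \left(-4\right)\right)} = \frac{1}{\left(-65\right) \left(1 - 984\right)} = \frac{1}{\left(-65\right) \left(-983\right)} = \frac{1}{63895}$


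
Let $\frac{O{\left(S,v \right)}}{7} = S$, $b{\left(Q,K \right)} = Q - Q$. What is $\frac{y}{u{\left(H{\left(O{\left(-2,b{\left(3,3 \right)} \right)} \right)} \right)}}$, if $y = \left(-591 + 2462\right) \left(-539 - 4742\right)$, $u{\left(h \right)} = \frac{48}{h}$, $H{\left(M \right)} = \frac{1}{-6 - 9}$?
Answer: $\frac{9880751}{720} \approx 13723.0$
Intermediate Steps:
$b{\left(Q,K \right)} = 0$
$O{\left(S,v \right)} = 7 S$
$H{\left(M \right)} = - \frac{1}{15}$ ($H{\left(M \right)} = \frac{1}{-15} = - \frac{1}{15}$)
$y = -9880751$ ($y = 1871 \left(-5281\right) = -9880751$)
$\frac{y}{u{\left(H{\left(O{\left(-2,b{\left(3,3 \right)} \right)} \right)} \right)}} = - \frac{9880751}{48 \frac{1}{- \frac{1}{15}}} = - \frac{9880751}{48 \left(-15\right)} = - \frac{9880751}{-720} = \left(-9880751\right) \left(- \frac{1}{720}\right) = \frac{9880751}{720}$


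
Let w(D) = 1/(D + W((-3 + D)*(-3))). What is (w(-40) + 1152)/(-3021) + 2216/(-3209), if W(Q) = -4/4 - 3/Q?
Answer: -18330122269/17100902196 ≈ -1.0719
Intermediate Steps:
W(Q) = -1 - 3/Q (W(Q) = -4*¼ - 3/Q = -1 - 3/Q)
w(D) = 1/(D + (-12 + 3*D)/(9 - 3*D)) (w(D) = 1/(D + (-3 - (-3 + D)*(-3))/(((-3 + D)*(-3)))) = 1/(D + (-3 - (9 - 3*D))/(9 - 3*D)) = 1/(D + (-3 + (-9 + 3*D))/(9 - 3*D)) = 1/(D + (-12 + 3*D)/(9 - 3*D)))
(w(-40) + 1152)/(-3021) + 2216/(-3209) = ((-3 - 40)/(4 - 1*(-40) - 40*(-3 - 40)) + 1152)/(-3021) + 2216/(-3209) = (-43/(4 + 40 - 40*(-43)) + 1152)*(-1/3021) + 2216*(-1/3209) = (-43/(4 + 40 + 1720) + 1152)*(-1/3021) - 2216/3209 = (-43/1764 + 1152)*(-1/3021) - 2216/3209 = (2032085/1764)*(-1/3021) - 2216/3209 = -2032085/5329044 - 2216/3209 = -18330122269/17100902196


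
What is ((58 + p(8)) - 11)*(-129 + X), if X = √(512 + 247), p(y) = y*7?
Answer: -13287 + 103*√759 ≈ -10449.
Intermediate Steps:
p(y) = 7*y
X = √759 ≈ 27.550
((58 + p(8)) - 11)*(-129 + X) = ((58 + 7*8) - 11)*(-129 + √759) = ((58 + 56) - 11)*(-129 + √759) = (114 - 11)*(-129 + √759) = 103*(-129 + √759) = -13287 + 103*√759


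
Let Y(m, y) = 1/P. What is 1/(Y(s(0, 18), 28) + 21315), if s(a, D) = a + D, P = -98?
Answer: 98/2088869 ≈ 4.6915e-5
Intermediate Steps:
s(a, D) = D + a
Y(m, y) = -1/98 (Y(m, y) = 1/(-98) = -1/98)
1/(Y(s(0, 18), 28) + 21315) = 1/(-1/98 + 21315) = 1/(2088869/98) = 98/2088869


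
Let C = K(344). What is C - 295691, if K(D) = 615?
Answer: -295076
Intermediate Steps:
C = 615
C - 295691 = 615 - 295691 = -295076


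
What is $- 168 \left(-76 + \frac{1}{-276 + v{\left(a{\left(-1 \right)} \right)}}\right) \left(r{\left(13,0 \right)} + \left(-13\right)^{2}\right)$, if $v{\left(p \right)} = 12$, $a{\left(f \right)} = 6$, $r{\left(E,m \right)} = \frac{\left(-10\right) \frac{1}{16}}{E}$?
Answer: $\frac{2467934805}{1144} \approx 2.1573 \cdot 10^{6}$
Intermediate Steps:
$r{\left(E,m \right)} = - \frac{5}{8 E}$ ($r{\left(E,m \right)} = \frac{\left(-10\right) \frac{1}{16}}{E} = - \frac{5}{8 E}$)
$- 168 \left(-76 + \frac{1}{-276 + v{\left(a{\left(-1 \right)} \right)}}\right) \left(r{\left(13,0 \right)} + \left(-13\right)^{2}\right) = - 168 \left(-76 + \frac{1}{-276 + 12}\right) \left(- \frac{5}{8 \cdot 13} + \left(-13\right)^{2}\right) = - 168 \left(-76 + \frac{1}{-264}\right) \left(\left(- \frac{5}{8}\right) \frac{1}{13} + 169\right) = - 168 \left(-76 - \frac{1}{264}\right) \left(- \frac{5}{104} + 169\right) = - 168 \left(\left(- \frac{20065}{264}\right) \frac{17571}{104}\right) = \left(-168\right) \left(- \frac{117520705}{9152}\right) = \frac{2467934805}{1144}$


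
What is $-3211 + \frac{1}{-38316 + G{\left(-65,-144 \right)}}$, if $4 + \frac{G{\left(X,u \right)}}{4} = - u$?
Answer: $- \frac{121234517}{37756} \approx -3211.0$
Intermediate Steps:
$G{\left(X,u \right)} = -16 - 4 u$ ($G{\left(X,u \right)} = -16 + 4 \left(- u\right) = -16 - 4 u$)
$-3211 + \frac{1}{-38316 + G{\left(-65,-144 \right)}} = -3211 + \frac{1}{-38316 - -560} = -3211 + \frac{1}{-38316 + \left(-16 + 576\right)} = -3211 + \frac{1}{-38316 + 560} = -3211 + \frac{1}{-37756} = -3211 - \frac{1}{37756} = - \frac{121234517}{37756}$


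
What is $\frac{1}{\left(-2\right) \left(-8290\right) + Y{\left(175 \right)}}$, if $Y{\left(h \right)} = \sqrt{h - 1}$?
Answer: $\frac{8290}{137448113} - \frac{\sqrt{174}}{274896226} \approx 6.0266 \cdot 10^{-5}$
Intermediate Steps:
$Y{\left(h \right)} = \sqrt{-1 + h}$
$\frac{1}{\left(-2\right) \left(-8290\right) + Y{\left(175 \right)}} = \frac{1}{\left(-2\right) \left(-8290\right) + \sqrt{-1 + 175}} = \frac{1}{16580 + \sqrt{174}}$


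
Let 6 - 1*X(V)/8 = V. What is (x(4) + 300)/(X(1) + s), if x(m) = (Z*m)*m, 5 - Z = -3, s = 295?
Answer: 428/335 ≈ 1.2776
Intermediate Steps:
X(V) = 48 - 8*V
Z = 8 (Z = 5 - 1*(-3) = 5 + 3 = 8)
x(m) = 8*m**2 (x(m) = (8*m)*m = 8*m**2)
(x(4) + 300)/(X(1) + s) = (8*4**2 + 300)/((48 - 8*1) + 295) = (8*16 + 300)/((48 - 8) + 295) = (128 + 300)/(40 + 295) = 428/335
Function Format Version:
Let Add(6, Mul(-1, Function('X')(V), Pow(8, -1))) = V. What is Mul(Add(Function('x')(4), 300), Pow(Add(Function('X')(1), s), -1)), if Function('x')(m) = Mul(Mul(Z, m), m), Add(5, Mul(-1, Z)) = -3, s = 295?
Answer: Rational(428, 335) ≈ 1.2776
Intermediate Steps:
Function('X')(V) = Add(48, Mul(-8, V))
Z = 8 (Z = Add(5, Mul(-1, -3)) = Add(5, 3) = 8)
Function('x')(m) = Mul(8, Pow(m, 2)) (Function('x')(m) = Mul(Mul(8, m), m) = Mul(8, Pow(m, 2)))
Mul(Add(Function('x')(4), 300), Pow(Add(Function('X')(1), s), -1)) = Mul(Add(Mul(8, Pow(4, 2)), 300), Pow(Add(Add(48, Mul(-8, 1)), 295), -1)) = Mul(Add(Mul(8, 16), 300), Pow(Add(Add(48, -8), 295), -1)) = Mul(Add(128, 300), Pow(Add(40, 295), -1)) = Mul(428, Pow(335, -1)) = Mul(428, Rational(1, 335)) = Rational(428, 335)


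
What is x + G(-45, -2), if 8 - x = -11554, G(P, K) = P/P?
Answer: 11563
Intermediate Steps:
G(P, K) = 1
x = 11562 (x = 8 - 1*(-11554) = 8 + 11554 = 11562)
x + G(-45, -2) = 11562 + 1 = 11563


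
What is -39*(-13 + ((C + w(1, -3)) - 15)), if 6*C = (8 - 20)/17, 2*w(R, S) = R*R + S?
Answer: 19305/17 ≈ 1135.6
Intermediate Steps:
w(R, S) = S/2 + R**2/2 (w(R, S) = (R*R + S)/2 = (R**2 + S)/2 = (S + R**2)/2 = S/2 + R**2/2)
C = -2/17 (C = ((8 - 20)/17)/6 = (-12*1/17)/6 = (1/6)*(-12/17) = -2/17 ≈ -0.11765)
-39*(-13 + ((C + w(1, -3)) - 15)) = -39*(-13 + ((-2/17 + ((1/2)*(-3) + (1/2)*1**2)) - 15)) = -39*(-13 + ((-2/17 + (-3/2 + (1/2)*1)) - 15)) = -39*(-13 + ((-2/17 + (-3/2 + 1/2)) - 15)) = -39*(-13 + ((-2/17 - 1) - 15)) = -39*(-13 + (-19/17 - 15)) = -39*(-13 - 274/17) = -39*(-495/17) = 19305/17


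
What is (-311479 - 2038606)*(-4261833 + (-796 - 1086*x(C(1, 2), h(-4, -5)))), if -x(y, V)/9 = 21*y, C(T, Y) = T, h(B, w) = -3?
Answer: 9535176126875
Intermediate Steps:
x(y, V) = -189*y
(-311479 - 2038606)*(-4261833 + (-796 - 1086*x(C(1, 2), h(-4, -5)))) = (-311479 - 2038606)*(-4261833 + (-796 - (-205254))) = -2350085*(-4261833 + (-796 - 1086*(-189))) = -2350085*(-4261833 + (-796 + 205254)) = -2350085*(-4261833 + 204458) = -2350085*(-4057375) = 9535176126875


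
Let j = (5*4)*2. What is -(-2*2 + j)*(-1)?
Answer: 36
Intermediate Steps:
j = 40 (j = 20*2 = 40)
-(-2*2 + j)*(-1) = -(-2*2 + 40)*(-1) = -(-4 + 40)*(-1) = -1*36*(-1) = -36*(-1) = 36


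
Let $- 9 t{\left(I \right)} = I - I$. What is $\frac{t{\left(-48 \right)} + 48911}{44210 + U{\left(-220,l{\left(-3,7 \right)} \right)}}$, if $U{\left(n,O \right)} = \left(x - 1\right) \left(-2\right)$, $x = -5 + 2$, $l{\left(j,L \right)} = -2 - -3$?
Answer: $\frac{48911}{44218} \approx 1.1061$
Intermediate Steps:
$t{\left(I \right)} = 0$ ($t{\left(I \right)} = - \frac{I - I}{9} = \left(- \frac{1}{9}\right) 0 = 0$)
$l{\left(j,L \right)} = 1$ ($l{\left(j,L \right)} = -2 + 3 = 1$)
$x = -3$
$U{\left(n,O \right)} = 8$ ($U{\left(n,O \right)} = \left(-3 - 1\right) \left(-2\right) = \left(-4\right) \left(-2\right) = 8$)
$\frac{t{\left(-48 \right)} + 48911}{44210 + U{\left(-220,l{\left(-3,7 \right)} \right)}} = \frac{0 + 48911}{44210 + 8} = \frac{48911}{44218}$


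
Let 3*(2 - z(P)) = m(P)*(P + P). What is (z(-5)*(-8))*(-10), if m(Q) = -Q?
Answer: 4480/3 ≈ 1493.3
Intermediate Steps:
z(P) = 2 + 2*P**2/3 (z(P) = 2 - (-P)*(P + P)/3 = 2 - (-P)*2*P/3 = 2 - (-2)*P**2/3 = 2 + 2*P**2/3)
(z(-5)*(-8))*(-10) = ((2 + (2/3)*(-5)**2)*(-8))*(-10) = ((2 + (2/3)*25)*(-8))*(-10) = ((2 + 50/3)*(-8))*(-10) = ((56/3)*(-8))*(-10) = -448/3*(-10) = 4480/3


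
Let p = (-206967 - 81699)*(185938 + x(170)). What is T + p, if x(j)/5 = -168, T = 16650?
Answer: -53431482618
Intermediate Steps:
x(j) = -840 (x(j) = 5*(-168) = -840)
p = -53431499268 (p = (-206967 - 81699)*(185938 - 840) = -288666*185098 = -53431499268)
T + p = 16650 - 53431499268 = -53431482618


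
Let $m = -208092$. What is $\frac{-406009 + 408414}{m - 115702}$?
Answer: $- \frac{2405}{323794} \approx -0.0074276$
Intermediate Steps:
$\frac{-406009 + 408414}{m - 115702} = \frac{-406009 + 408414}{-208092 - 115702} = \frac{2405}{-323794} = 2405 \left(- \frac{1}{323794}\right) = - \frac{2405}{323794}$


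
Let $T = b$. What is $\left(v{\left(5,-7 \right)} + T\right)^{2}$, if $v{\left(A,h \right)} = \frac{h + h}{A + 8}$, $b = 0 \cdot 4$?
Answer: $\frac{196}{169} \approx 1.1598$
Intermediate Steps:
$b = 0$
$v{\left(A,h \right)} = \frac{2 h}{8 + A}$
$T = 0$
$\left(v{\left(5,-7 \right)} + T\right)^{2} = \left(2 \left(-7\right) \frac{1}{8 + 5} + 0\right)^{2} = \left(2 \left(-7\right) \frac{1}{13} + 0\right)^{2} = \left(- \frac{14}{13} + 0\right)^{2} = \left(- \frac{14}{13}\right)^{2} = \frac{196}{169}$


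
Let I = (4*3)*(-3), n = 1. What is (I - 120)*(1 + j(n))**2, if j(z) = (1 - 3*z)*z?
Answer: -156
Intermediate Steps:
j(z) = z*(1 - 3*z)
I = -36 (I = 12*(-3) = -36)
(I - 120)*(1 + j(n))**2 = (-36 - 120)*(1 + 1*(1 - 3*1))**2 = -156*(1 + 1*(1 - 3))**2 = -156*(1 + 1*(-2))**2 = -156*(1 - 2)**2 = -156*(-1)**2 = -156*1 = -156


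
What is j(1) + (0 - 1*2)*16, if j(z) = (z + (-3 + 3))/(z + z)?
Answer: -63/2 ≈ -31.500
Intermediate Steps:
j(z) = ½ (j(z) = (z + 0)/((2*z)) = z*(1/(2*z)) = ½)
j(1) + (0 - 1*2)*16 = ½ + (0 - 1*2)*16 = ½ + (0 - 2)*16 = ½ - 2*16 = ½ - 32 = -63/2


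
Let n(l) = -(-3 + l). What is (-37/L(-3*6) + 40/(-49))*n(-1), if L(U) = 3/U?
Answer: 43352/49 ≈ 884.73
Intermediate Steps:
n(l) = 3 - l
(-37/L(-3*6) + 40/(-49))*n(-1) = (-37/(3/((-3*6))) + 40/(-49))*(3 - 1*(-1)) = (-37/(3/(-18)) + 40*(-1/49))*(3 + 1) = (-37/(3*(-1/18)) - 40/49)*4 = (-37/(-⅙) - 40/49)*4 = (-37*(-6) - 40/49)*4 = (222 - 40/49)*4 = (10838/49)*4 = 43352/49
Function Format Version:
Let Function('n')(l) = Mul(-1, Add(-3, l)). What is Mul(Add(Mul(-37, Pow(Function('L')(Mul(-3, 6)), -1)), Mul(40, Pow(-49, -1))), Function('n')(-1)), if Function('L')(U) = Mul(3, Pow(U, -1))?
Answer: Rational(43352, 49) ≈ 884.73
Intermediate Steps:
Function('n')(l) = Add(3, Mul(-1, l))
Mul(Add(Mul(-37, Pow(Function('L')(Mul(-3, 6)), -1)), Mul(40, Pow(-49, -1))), Function('n')(-1)) = Mul(Add(Mul(-37, Pow(Mul(3, Pow(Mul(-3, 6), -1)), -1)), Mul(40, Pow(-49, -1))), Add(3, Mul(-1, -1))) = Mul(Add(Mul(-37, Pow(Mul(3, Pow(-18, -1)), -1)), Mul(40, Rational(-1, 49))), Add(3, 1)) = Mul(Add(Mul(-37, Pow(Mul(3, Rational(-1, 18)), -1)), Rational(-40, 49)), 4) = Mul(Add(Mul(-37, Pow(Rational(-1, 6), -1)), Rational(-40, 49)), 4) = Mul(Add(Mul(-37, -6), Rational(-40, 49)), 4) = Mul(Add(222, Rational(-40, 49)), 4) = Mul(Rational(10838, 49), 4) = Rational(43352, 49)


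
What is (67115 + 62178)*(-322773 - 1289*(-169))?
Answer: -13566973076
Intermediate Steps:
(67115 + 62178)*(-322773 - 1289*(-169)) = 129293*(-322773 + 217841) = 129293*(-104932) = -13566973076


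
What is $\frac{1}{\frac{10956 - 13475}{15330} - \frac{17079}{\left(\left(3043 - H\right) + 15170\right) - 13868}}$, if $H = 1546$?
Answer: $- \frac{1589210}{9958213} \approx -0.15959$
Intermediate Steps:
$\frac{1}{\frac{10956 - 13475}{15330} - \frac{17079}{\left(\left(3043 - H\right) + 15170\right) - 13868}} = \frac{1}{\frac{10956 - 13475}{15330} - \frac{17079}{\left(\left(3043 - 1546\right) + 15170\right) - 13868}} = \frac{1}{\left(-2519\right) \frac{1}{15330} - \frac{17079}{\left(\left(3043 - 1546\right) + 15170\right) - 13868}} = \frac{1}{- \frac{2519}{15330} - \frac{17079}{\left(1497 + 15170\right) - 13868}} = \frac{1}{- \frac{2519}{15330} - \frac{17079}{16667 - 13868}} = \frac{1}{- \frac{2519}{15330} - \frac{17079}{2799}} = \frac{1}{- \frac{2519}{15330} - \frac{5693}{933}} = \frac{1}{- \frac{9958213}{1589210}} = - \frac{1589210}{9958213}$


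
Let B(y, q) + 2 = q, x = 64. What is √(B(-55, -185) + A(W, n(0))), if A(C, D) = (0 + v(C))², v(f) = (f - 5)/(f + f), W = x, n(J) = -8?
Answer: I*√3060327/128 ≈ 13.667*I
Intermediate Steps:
B(y, q) = -2 + q
W = 64
v(f) = (-5 + f)/(2*f) (v(f) = (-5 + f)/((2*f)) = (-5 + f)*(1/(2*f)) = (-5 + f)/(2*f))
A(C, D) = (-5 + C)²/(4*C²) (A(C, D) = (0 + (-5 + C)/(2*C))² = ((-5 + C)/(2*C))² = (-5 + C)²/(4*C²))
√(B(-55, -185) + A(W, n(0))) = √((-2 - 185) + (¼)*(-5 + 64)²/64²) = √(-187 + (¼)*(1/4096)*59²) = √(-187 + (¼)*(1/4096)*3481) = √(-187 + 3481/16384) = √(-3060327/16384) = I*√3060327/128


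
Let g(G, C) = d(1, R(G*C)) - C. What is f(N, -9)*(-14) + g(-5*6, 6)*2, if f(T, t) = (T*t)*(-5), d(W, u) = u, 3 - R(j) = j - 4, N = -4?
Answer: 2882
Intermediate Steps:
R(j) = 7 - j (R(j) = 3 - (j - 4) = 3 - (-4 + j) = 3 + (4 - j) = 7 - j)
g(G, C) = 7 - C - C*G (g(G, C) = (7 - G*C) - C = (7 - C*G) - C = 7 - C - C*G)
f(T, t) = -5*T*t
f(N, -9)*(-14) + g(-5*6, 6)*2 = -5*(-4)*(-9)*(-14) + (7 - 1*6 - 1*6*(-5*6))*2 = -180*(-14) + (7 - 6 - 1*6*(-30))*2 = 2520 + (7 - 6 + 180)*2 = 2520 + 181*2 = 2520 + 362 = 2882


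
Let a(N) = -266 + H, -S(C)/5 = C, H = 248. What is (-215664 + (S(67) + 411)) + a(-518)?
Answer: -215606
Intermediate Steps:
S(C) = -5*C
a(N) = -18 (a(N) = -266 + 248 = -18)
(-215664 + (S(67) + 411)) + a(-518) = (-215664 + (-5*67 + 411)) - 18 = (-215664 + (-335 + 411)) - 18 = (-215664 + 76) - 18 = -215588 - 18 = -215606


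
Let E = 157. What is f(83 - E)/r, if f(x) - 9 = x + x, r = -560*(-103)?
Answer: -139/57680 ≈ -0.0024098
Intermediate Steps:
r = 57680
f(x) = 9 + 2*x (f(x) = 9 + (x + x) = 9 + 2*x)
f(83 - E)/r = (9 + 2*(83 - 1*157))/57680 = (9 + 2*(83 - 157))*(1/57680) = (9 + 2*(-74))*(1/57680) = (9 - 148)*(1/57680) = -139*1/57680 = -139/57680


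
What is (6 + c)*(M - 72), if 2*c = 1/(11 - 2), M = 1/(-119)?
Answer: -934021/2142 ≈ -436.05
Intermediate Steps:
M = -1/119 ≈ -0.0084034
c = 1/18 (c = 1/(2*(11 - 2)) = (½)/9 = (½)*(⅑) = 1/18 ≈ 0.055556)
(6 + c)*(M - 72) = (6 + 1/18)*(-1/119 - 72) = (109/18)*(-8569/119) = -934021/2142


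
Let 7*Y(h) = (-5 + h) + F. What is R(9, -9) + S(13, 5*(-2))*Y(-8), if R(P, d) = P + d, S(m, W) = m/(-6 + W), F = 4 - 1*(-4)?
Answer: 65/112 ≈ 0.58036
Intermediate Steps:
F = 8 (F = 4 + 4 = 8)
Y(h) = 3/7 + h/7 (Y(h) = ((-5 + h) + 8)/7 = (3 + h)/7 = 3/7 + h/7)
R(9, -9) + S(13, 5*(-2))*Y(-8) = (9 - 9) + (13/(-6 + 5*(-2)))*(3/7 + (1/7)*(-8)) = 0 + (13/(-6 - 10))*(3/7 - 8/7) = 0 + (13/(-16))*(-5/7) = 0 + (13*(-1/16))*(-5/7) = 0 - 13/16*(-5/7) = 0 + 65/112 = 65/112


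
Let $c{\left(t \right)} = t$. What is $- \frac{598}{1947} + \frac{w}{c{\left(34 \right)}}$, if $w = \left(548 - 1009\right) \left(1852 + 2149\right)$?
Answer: $- \frac{3591185899}{66198} \approx -54249.0$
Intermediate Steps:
$w = -1844461$ ($w = \left(-461\right) 4001 = -1844461$)
$- \frac{598}{1947} + \frac{w}{c{\left(34 \right)}} = - \frac{598}{1947} - \frac{1844461}{34} = - \frac{3591185899}{66198}$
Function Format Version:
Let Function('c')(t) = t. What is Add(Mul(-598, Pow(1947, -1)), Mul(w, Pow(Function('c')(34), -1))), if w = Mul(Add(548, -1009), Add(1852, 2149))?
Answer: Rational(-3591185899, 66198) ≈ -54249.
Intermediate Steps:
w = -1844461 (w = Mul(-461, 4001) = -1844461)
Add(Mul(-598, Pow(1947, -1)), Mul(w, Pow(Function('c')(34), -1))) = Add(Mul(-598, Pow(1947, -1)), Mul(-1844461, Pow(34, -1))) = Add(Mul(-598, Rational(1, 1947)), Mul(-1844461, Rational(1, 34))) = Add(Rational(-598, 1947), Rational(-1844461, 34)) = Rational(-3591185899, 66198)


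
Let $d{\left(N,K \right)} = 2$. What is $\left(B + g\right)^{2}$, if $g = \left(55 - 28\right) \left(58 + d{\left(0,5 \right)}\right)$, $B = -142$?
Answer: $2184484$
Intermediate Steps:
$g = 1620$ ($g = \left(55 - 28\right) \left(58 + 2\right) = 27 \cdot 60 = 1620$)
$\left(B + g\right)^{2} = \left(-142 + 1620\right)^{2} = 1478^{2} = 2184484$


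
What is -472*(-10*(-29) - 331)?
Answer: 19352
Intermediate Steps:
-472*(-10*(-29) - 331) = -472*(290 - 331) = -472*(-41) = 19352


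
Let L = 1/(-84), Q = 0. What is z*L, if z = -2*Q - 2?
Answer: 1/42 ≈ 0.023810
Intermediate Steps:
z = -2 (z = -2*0 - 2 = 0 - 2 = -2)
L = -1/84 ≈ -0.011905
z*L = -2*(-1/84) = 1/42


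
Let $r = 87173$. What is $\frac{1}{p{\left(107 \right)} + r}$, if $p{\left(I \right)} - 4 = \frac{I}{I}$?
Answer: $\frac{1}{87178} \approx 1.1471 \cdot 10^{-5}$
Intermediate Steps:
$p{\left(I \right)} = 5$ ($p{\left(I \right)} = 4 + \frac{I}{I} = 4 + 1 = 5$)
$\frac{1}{p{\left(107 \right)} + r} = \frac{1}{5 + 87173} = \frac{1}{87178}$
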